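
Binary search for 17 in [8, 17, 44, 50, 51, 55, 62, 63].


Step 1: lo=0, hi=7, mid=3, val=50
Step 2: lo=0, hi=2, mid=1, val=17

Found at index 1


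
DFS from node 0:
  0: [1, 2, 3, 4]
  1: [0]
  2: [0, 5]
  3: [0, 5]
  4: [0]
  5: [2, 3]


Visit 0, push [4, 3, 2, 1]
Visit 1, push []
Visit 2, push [5]
Visit 5, push [3]
Visit 3, push []
Visit 4, push []

DFS order: [0, 1, 2, 5, 3, 4]


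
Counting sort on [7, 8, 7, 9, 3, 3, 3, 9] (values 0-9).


Input: [7, 8, 7, 9, 3, 3, 3, 9]
Counts: [0, 0, 0, 3, 0, 0, 0, 2, 1, 2]

Sorted: [3, 3, 3, 7, 7, 8, 9, 9]


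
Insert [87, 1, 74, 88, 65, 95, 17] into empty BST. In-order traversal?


Insert 87: root
Insert 1: L from 87
Insert 74: L from 87 -> R from 1
Insert 88: R from 87
Insert 65: L from 87 -> R from 1 -> L from 74
Insert 95: R from 87 -> R from 88
Insert 17: L from 87 -> R from 1 -> L from 74 -> L from 65

In-order: [1, 17, 65, 74, 87, 88, 95]


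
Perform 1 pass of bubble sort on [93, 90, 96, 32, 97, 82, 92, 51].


Initial: [93, 90, 96, 32, 97, 82, 92, 51]
Pass 1: [90, 93, 32, 96, 82, 92, 51, 97] (5 swaps)

After 1 pass: [90, 93, 32, 96, 82, 92, 51, 97]


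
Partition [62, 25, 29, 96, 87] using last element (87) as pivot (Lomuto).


Pivot: 87
  62 <= 87: advance i (no swap)
  25 <= 87: advance i (no swap)
  29 <= 87: advance i (no swap)
Place pivot at 3: [62, 25, 29, 87, 96]

Partitioned: [62, 25, 29, 87, 96]


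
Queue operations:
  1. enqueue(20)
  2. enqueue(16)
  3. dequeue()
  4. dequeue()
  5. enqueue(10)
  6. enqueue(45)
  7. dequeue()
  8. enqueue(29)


enqueue(20) -> [20]
enqueue(16) -> [20, 16]
dequeue()->20, [16]
dequeue()->16, []
enqueue(10) -> [10]
enqueue(45) -> [10, 45]
dequeue()->10, [45]
enqueue(29) -> [45, 29]

Final queue: [45, 29]


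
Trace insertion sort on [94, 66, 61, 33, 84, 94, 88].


Initial: [94, 66, 61, 33, 84, 94, 88]
Insert 66: [66, 94, 61, 33, 84, 94, 88]
Insert 61: [61, 66, 94, 33, 84, 94, 88]
Insert 33: [33, 61, 66, 94, 84, 94, 88]
Insert 84: [33, 61, 66, 84, 94, 94, 88]
Insert 94: [33, 61, 66, 84, 94, 94, 88]
Insert 88: [33, 61, 66, 84, 88, 94, 94]

Sorted: [33, 61, 66, 84, 88, 94, 94]


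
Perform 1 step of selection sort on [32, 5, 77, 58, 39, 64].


Initial: [32, 5, 77, 58, 39, 64]
Step 1: min=5 at 1
  Swap: [5, 32, 77, 58, 39, 64]

After 1 step: [5, 32, 77, 58, 39, 64]


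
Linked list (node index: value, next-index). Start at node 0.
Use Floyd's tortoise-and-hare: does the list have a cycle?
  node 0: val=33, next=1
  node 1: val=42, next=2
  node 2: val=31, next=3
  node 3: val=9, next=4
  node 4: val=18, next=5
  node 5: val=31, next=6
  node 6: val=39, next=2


Floyd's tortoise (slow, +1) and hare (fast, +2):
  init: slow=0, fast=0
  step 1: slow=1, fast=2
  step 2: slow=2, fast=4
  step 3: slow=3, fast=6
  step 4: slow=4, fast=3
  step 5: slow=5, fast=5
  slow == fast at node 5: cycle detected

Cycle: yes


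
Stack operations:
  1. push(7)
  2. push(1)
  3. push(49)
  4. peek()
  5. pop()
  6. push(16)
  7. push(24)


push(7) -> [7]
push(1) -> [7, 1]
push(49) -> [7, 1, 49]
peek()->49
pop()->49, [7, 1]
push(16) -> [7, 1, 16]
push(24) -> [7, 1, 16, 24]

Final stack: [7, 1, 16, 24]


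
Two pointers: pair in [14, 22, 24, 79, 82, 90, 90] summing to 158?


lo=0(14)+hi=6(90)=104
lo=1(22)+hi=6(90)=112
lo=2(24)+hi=6(90)=114
lo=3(79)+hi=6(90)=169
lo=3(79)+hi=5(90)=169
lo=3(79)+hi=4(82)=161

No pair found


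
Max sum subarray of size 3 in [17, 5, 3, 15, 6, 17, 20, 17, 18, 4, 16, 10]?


[0:3]: 25
[1:4]: 23
[2:5]: 24
[3:6]: 38
[4:7]: 43
[5:8]: 54
[6:9]: 55
[7:10]: 39
[8:11]: 38
[9:12]: 30

Max: 55 at [6:9]


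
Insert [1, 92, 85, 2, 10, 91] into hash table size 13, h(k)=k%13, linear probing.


Insert 1: h=1 -> slot 1
Insert 92: h=1, 1 probes -> slot 2
Insert 85: h=7 -> slot 7
Insert 2: h=2, 1 probes -> slot 3
Insert 10: h=10 -> slot 10
Insert 91: h=0 -> slot 0

Table: [91, 1, 92, 2, None, None, None, 85, None, None, 10, None, None]


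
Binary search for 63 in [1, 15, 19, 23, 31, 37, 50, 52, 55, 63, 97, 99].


Step 1: lo=0, hi=11, mid=5, val=37
Step 2: lo=6, hi=11, mid=8, val=55
Step 3: lo=9, hi=11, mid=10, val=97
Step 4: lo=9, hi=9, mid=9, val=63

Found at index 9


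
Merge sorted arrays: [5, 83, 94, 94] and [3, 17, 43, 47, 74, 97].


Take 3 from B
Take 5 from A
Take 17 from B
Take 43 from B
Take 47 from B
Take 74 from B
Take 83 from A
Take 94 from A
Take 94 from A

Merged: [3, 5, 17, 43, 47, 74, 83, 94, 94, 97]


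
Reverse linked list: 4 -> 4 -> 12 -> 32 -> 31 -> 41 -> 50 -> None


Step 1: curr=4, set curr.next=prev(None) | reversed so far: 4
Step 2: curr=4, set curr.next=prev(4) | reversed so far: 4 -> 4
Step 3: curr=12, set curr.next=prev(4) | reversed so far: 12 -> 4 -> 4
Step 4: curr=32, set curr.next=prev(12) | reversed so far: 32 -> 12 -> 4 -> 4
Step 5: curr=31, set curr.next=prev(32) | reversed so far: 31 -> 32 -> 12 -> 4 -> 4
Step 6: curr=41, set curr.next=prev(31) | reversed so far: 41 -> 31 -> 32 -> 12 -> 4 -> 4
Step 7: curr=50, set curr.next=prev(41) | reversed so far: 50 -> 41 -> 31 -> 32 -> 12 -> 4 -> 4

50 -> 41 -> 31 -> 32 -> 12 -> 4 -> 4 -> None


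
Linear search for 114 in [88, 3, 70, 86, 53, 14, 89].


i=0: 88!=114
i=1: 3!=114
i=2: 70!=114
i=3: 86!=114
i=4: 53!=114
i=5: 14!=114
i=6: 89!=114

Not found, 7 comps


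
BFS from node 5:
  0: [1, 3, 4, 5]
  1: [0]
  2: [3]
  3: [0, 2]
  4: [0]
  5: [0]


Visit 5, enqueue [0]
Visit 0, enqueue [1, 3, 4]
Visit 1, enqueue []
Visit 3, enqueue [2]
Visit 4, enqueue []
Visit 2, enqueue []

BFS order: [5, 0, 1, 3, 4, 2]


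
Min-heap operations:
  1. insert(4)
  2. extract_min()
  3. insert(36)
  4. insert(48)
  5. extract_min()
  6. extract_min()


insert(4) -> [4]
extract_min()->4, []
insert(36) -> [36]
insert(48) -> [36, 48]
extract_min()->36, [48]
extract_min()->48, []

Final heap: []


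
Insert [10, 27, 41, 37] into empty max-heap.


Insert 10: [10]
Insert 27: [27, 10]
Insert 41: [41, 10, 27]
Insert 37: [41, 37, 27, 10]

Final heap: [41, 37, 27, 10]


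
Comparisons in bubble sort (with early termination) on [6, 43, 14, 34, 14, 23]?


Algorithm: bubble sort (with early termination)
Input: [6, 43, 14, 34, 14, 23]
Sorted: [6, 14, 14, 23, 34, 43]

12


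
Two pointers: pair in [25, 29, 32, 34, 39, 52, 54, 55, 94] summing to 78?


lo=0(25)+hi=8(94)=119
lo=0(25)+hi=7(55)=80
lo=0(25)+hi=6(54)=79
lo=0(25)+hi=5(52)=77
lo=1(29)+hi=5(52)=81
lo=1(29)+hi=4(39)=68
lo=2(32)+hi=4(39)=71
lo=3(34)+hi=4(39)=73

No pair found


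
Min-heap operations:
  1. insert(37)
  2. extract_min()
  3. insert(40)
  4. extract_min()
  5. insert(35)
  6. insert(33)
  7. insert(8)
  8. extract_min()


insert(37) -> [37]
extract_min()->37, []
insert(40) -> [40]
extract_min()->40, []
insert(35) -> [35]
insert(33) -> [33, 35]
insert(8) -> [8, 35, 33]
extract_min()->8, [33, 35]

Final heap: [33, 35]


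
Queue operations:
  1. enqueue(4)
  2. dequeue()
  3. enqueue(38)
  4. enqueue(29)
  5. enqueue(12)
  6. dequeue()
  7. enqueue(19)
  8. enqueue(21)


enqueue(4) -> [4]
dequeue()->4, []
enqueue(38) -> [38]
enqueue(29) -> [38, 29]
enqueue(12) -> [38, 29, 12]
dequeue()->38, [29, 12]
enqueue(19) -> [29, 12, 19]
enqueue(21) -> [29, 12, 19, 21]

Final queue: [29, 12, 19, 21]


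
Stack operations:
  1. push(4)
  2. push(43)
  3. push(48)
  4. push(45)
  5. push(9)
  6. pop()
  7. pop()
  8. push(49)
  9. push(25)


push(4) -> [4]
push(43) -> [4, 43]
push(48) -> [4, 43, 48]
push(45) -> [4, 43, 48, 45]
push(9) -> [4, 43, 48, 45, 9]
pop()->9, [4, 43, 48, 45]
pop()->45, [4, 43, 48]
push(49) -> [4, 43, 48, 49]
push(25) -> [4, 43, 48, 49, 25]

Final stack: [4, 43, 48, 49, 25]


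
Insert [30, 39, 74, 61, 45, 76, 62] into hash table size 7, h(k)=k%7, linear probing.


Insert 30: h=2 -> slot 2
Insert 39: h=4 -> slot 4
Insert 74: h=4, 1 probes -> slot 5
Insert 61: h=5, 1 probes -> slot 6
Insert 45: h=3 -> slot 3
Insert 76: h=6, 1 probes -> slot 0
Insert 62: h=6, 2 probes -> slot 1

Table: [76, 62, 30, 45, 39, 74, 61]


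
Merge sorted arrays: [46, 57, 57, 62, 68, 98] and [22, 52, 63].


Take 22 from B
Take 46 from A
Take 52 from B
Take 57 from A
Take 57 from A
Take 62 from A
Take 63 from B

Merged: [22, 46, 52, 57, 57, 62, 63, 68, 98]


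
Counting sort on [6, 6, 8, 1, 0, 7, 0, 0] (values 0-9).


Input: [6, 6, 8, 1, 0, 7, 0, 0]
Counts: [3, 1, 0, 0, 0, 0, 2, 1, 1, 0]

Sorted: [0, 0, 0, 1, 6, 6, 7, 8]


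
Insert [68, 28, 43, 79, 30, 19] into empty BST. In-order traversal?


Insert 68: root
Insert 28: L from 68
Insert 43: L from 68 -> R from 28
Insert 79: R from 68
Insert 30: L from 68 -> R from 28 -> L from 43
Insert 19: L from 68 -> L from 28

In-order: [19, 28, 30, 43, 68, 79]


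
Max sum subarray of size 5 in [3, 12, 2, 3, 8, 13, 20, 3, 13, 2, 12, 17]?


[0:5]: 28
[1:6]: 38
[2:7]: 46
[3:8]: 47
[4:9]: 57
[5:10]: 51
[6:11]: 50
[7:12]: 47

Max: 57 at [4:9]


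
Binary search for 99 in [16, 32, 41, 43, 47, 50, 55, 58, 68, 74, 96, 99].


Step 1: lo=0, hi=11, mid=5, val=50
Step 2: lo=6, hi=11, mid=8, val=68
Step 3: lo=9, hi=11, mid=10, val=96
Step 4: lo=11, hi=11, mid=11, val=99

Found at index 11


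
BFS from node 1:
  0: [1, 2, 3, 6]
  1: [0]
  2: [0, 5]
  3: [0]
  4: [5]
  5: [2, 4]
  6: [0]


Visit 1, enqueue [0]
Visit 0, enqueue [2, 3, 6]
Visit 2, enqueue [5]
Visit 3, enqueue []
Visit 6, enqueue []
Visit 5, enqueue [4]
Visit 4, enqueue []

BFS order: [1, 0, 2, 3, 6, 5, 4]


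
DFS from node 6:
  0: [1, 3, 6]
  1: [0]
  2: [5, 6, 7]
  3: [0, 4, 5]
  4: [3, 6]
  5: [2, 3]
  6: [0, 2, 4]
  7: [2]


Visit 6, push [4, 2, 0]
Visit 0, push [3, 1]
Visit 1, push []
Visit 3, push [5, 4]
Visit 4, push []
Visit 5, push [2]
Visit 2, push [7]
Visit 7, push []

DFS order: [6, 0, 1, 3, 4, 5, 2, 7]


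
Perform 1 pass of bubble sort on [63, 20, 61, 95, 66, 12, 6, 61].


Initial: [63, 20, 61, 95, 66, 12, 6, 61]
Pass 1: [20, 61, 63, 66, 12, 6, 61, 95] (6 swaps)

After 1 pass: [20, 61, 63, 66, 12, 6, 61, 95]


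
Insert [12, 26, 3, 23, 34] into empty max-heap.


Insert 12: [12]
Insert 26: [26, 12]
Insert 3: [26, 12, 3]
Insert 23: [26, 23, 3, 12]
Insert 34: [34, 26, 3, 12, 23]

Final heap: [34, 26, 3, 12, 23]


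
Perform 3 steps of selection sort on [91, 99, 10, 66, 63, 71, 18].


Initial: [91, 99, 10, 66, 63, 71, 18]
Step 1: min=10 at 2
  Swap: [10, 99, 91, 66, 63, 71, 18]
Step 2: min=18 at 6
  Swap: [10, 18, 91, 66, 63, 71, 99]
Step 3: min=63 at 4
  Swap: [10, 18, 63, 66, 91, 71, 99]

After 3 steps: [10, 18, 63, 66, 91, 71, 99]


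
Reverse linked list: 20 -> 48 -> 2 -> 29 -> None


Step 1: curr=20, set curr.next=prev(None) | reversed so far: 20
Step 2: curr=48, set curr.next=prev(20) | reversed so far: 48 -> 20
Step 3: curr=2, set curr.next=prev(48) | reversed so far: 2 -> 48 -> 20
Step 4: curr=29, set curr.next=prev(2) | reversed so far: 29 -> 2 -> 48 -> 20

29 -> 2 -> 48 -> 20 -> None


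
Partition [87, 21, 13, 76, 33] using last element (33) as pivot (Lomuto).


Pivot: 33
  21 <= 33: swap -> [21, 87, 13, 76, 33]
  13 <= 33: swap -> [21, 13, 87, 76, 33]
Place pivot at 2: [21, 13, 33, 76, 87]

Partitioned: [21, 13, 33, 76, 87]


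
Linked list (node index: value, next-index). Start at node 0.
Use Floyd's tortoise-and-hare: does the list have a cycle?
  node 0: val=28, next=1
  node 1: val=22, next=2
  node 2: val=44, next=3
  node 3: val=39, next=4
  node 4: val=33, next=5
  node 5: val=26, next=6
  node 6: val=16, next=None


Floyd's tortoise (slow, +1) and hare (fast, +2):
  init: slow=0, fast=0
  step 1: slow=1, fast=2
  step 2: slow=2, fast=4
  step 3: slow=3, fast=6
  step 4: fast -> None, no cycle

Cycle: no


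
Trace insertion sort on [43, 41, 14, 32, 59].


Initial: [43, 41, 14, 32, 59]
Insert 41: [41, 43, 14, 32, 59]
Insert 14: [14, 41, 43, 32, 59]
Insert 32: [14, 32, 41, 43, 59]
Insert 59: [14, 32, 41, 43, 59]

Sorted: [14, 32, 41, 43, 59]


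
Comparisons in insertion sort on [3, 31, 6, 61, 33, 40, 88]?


Algorithm: insertion sort
Input: [3, 31, 6, 61, 33, 40, 88]
Sorted: [3, 6, 31, 33, 40, 61, 88]

9


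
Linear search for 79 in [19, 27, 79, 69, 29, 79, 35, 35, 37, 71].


i=0: 19!=79
i=1: 27!=79
i=2: 79==79 found!

Found at 2, 3 comps


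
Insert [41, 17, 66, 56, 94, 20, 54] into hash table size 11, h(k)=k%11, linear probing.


Insert 41: h=8 -> slot 8
Insert 17: h=6 -> slot 6
Insert 66: h=0 -> slot 0
Insert 56: h=1 -> slot 1
Insert 94: h=6, 1 probes -> slot 7
Insert 20: h=9 -> slot 9
Insert 54: h=10 -> slot 10

Table: [66, 56, None, None, None, None, 17, 94, 41, 20, 54]


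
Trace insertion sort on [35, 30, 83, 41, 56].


Initial: [35, 30, 83, 41, 56]
Insert 30: [30, 35, 83, 41, 56]
Insert 83: [30, 35, 83, 41, 56]
Insert 41: [30, 35, 41, 83, 56]
Insert 56: [30, 35, 41, 56, 83]

Sorted: [30, 35, 41, 56, 83]


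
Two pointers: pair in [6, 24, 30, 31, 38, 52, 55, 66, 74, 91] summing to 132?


lo=0(6)+hi=9(91)=97
lo=1(24)+hi=9(91)=115
lo=2(30)+hi=9(91)=121
lo=3(31)+hi=9(91)=122
lo=4(38)+hi=9(91)=129
lo=5(52)+hi=9(91)=143
lo=5(52)+hi=8(74)=126
lo=6(55)+hi=8(74)=129
lo=7(66)+hi=8(74)=140

No pair found


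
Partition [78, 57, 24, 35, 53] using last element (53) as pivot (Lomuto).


Pivot: 53
  24 <= 53: swap -> [24, 57, 78, 35, 53]
  35 <= 53: swap -> [24, 35, 78, 57, 53]
Place pivot at 2: [24, 35, 53, 57, 78]

Partitioned: [24, 35, 53, 57, 78]


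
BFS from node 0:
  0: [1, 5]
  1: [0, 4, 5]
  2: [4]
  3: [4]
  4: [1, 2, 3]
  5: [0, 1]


Visit 0, enqueue [1, 5]
Visit 1, enqueue [4]
Visit 5, enqueue []
Visit 4, enqueue [2, 3]
Visit 2, enqueue []
Visit 3, enqueue []

BFS order: [0, 1, 5, 4, 2, 3]


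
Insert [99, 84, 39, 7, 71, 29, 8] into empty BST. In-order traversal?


Insert 99: root
Insert 84: L from 99
Insert 39: L from 99 -> L from 84
Insert 7: L from 99 -> L from 84 -> L from 39
Insert 71: L from 99 -> L from 84 -> R from 39
Insert 29: L from 99 -> L from 84 -> L from 39 -> R from 7
Insert 8: L from 99 -> L from 84 -> L from 39 -> R from 7 -> L from 29

In-order: [7, 8, 29, 39, 71, 84, 99]


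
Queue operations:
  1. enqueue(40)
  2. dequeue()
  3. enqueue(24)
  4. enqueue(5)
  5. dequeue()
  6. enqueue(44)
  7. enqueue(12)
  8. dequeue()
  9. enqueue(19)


enqueue(40) -> [40]
dequeue()->40, []
enqueue(24) -> [24]
enqueue(5) -> [24, 5]
dequeue()->24, [5]
enqueue(44) -> [5, 44]
enqueue(12) -> [5, 44, 12]
dequeue()->5, [44, 12]
enqueue(19) -> [44, 12, 19]

Final queue: [44, 12, 19]


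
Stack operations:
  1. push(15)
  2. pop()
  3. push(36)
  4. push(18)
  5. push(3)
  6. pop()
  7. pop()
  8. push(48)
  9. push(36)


push(15) -> [15]
pop()->15, []
push(36) -> [36]
push(18) -> [36, 18]
push(3) -> [36, 18, 3]
pop()->3, [36, 18]
pop()->18, [36]
push(48) -> [36, 48]
push(36) -> [36, 48, 36]

Final stack: [36, 48, 36]


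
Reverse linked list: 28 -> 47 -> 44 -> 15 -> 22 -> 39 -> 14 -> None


Step 1: curr=28, set curr.next=prev(None) | reversed so far: 28
Step 2: curr=47, set curr.next=prev(28) | reversed so far: 47 -> 28
Step 3: curr=44, set curr.next=prev(47) | reversed so far: 44 -> 47 -> 28
Step 4: curr=15, set curr.next=prev(44) | reversed so far: 15 -> 44 -> 47 -> 28
Step 5: curr=22, set curr.next=prev(15) | reversed so far: 22 -> 15 -> 44 -> 47 -> 28
Step 6: curr=39, set curr.next=prev(22) | reversed so far: 39 -> 22 -> 15 -> 44 -> 47 -> 28
Step 7: curr=14, set curr.next=prev(39) | reversed so far: 14 -> 39 -> 22 -> 15 -> 44 -> 47 -> 28

14 -> 39 -> 22 -> 15 -> 44 -> 47 -> 28 -> None


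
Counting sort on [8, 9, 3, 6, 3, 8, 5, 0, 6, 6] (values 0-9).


Input: [8, 9, 3, 6, 3, 8, 5, 0, 6, 6]
Counts: [1, 0, 0, 2, 0, 1, 3, 0, 2, 1]

Sorted: [0, 3, 3, 5, 6, 6, 6, 8, 8, 9]


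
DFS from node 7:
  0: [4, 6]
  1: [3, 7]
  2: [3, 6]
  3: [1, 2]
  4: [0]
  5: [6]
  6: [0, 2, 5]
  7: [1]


Visit 7, push [1]
Visit 1, push [3]
Visit 3, push [2]
Visit 2, push [6]
Visit 6, push [5, 0]
Visit 0, push [4]
Visit 4, push []
Visit 5, push []

DFS order: [7, 1, 3, 2, 6, 0, 4, 5]


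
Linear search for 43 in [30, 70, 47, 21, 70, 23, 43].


i=0: 30!=43
i=1: 70!=43
i=2: 47!=43
i=3: 21!=43
i=4: 70!=43
i=5: 23!=43
i=6: 43==43 found!

Found at 6, 7 comps


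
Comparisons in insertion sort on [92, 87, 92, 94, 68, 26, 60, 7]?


Algorithm: insertion sort
Input: [92, 87, 92, 94, 68, 26, 60, 7]
Sorted: [7, 26, 60, 68, 87, 92, 92, 94]

25


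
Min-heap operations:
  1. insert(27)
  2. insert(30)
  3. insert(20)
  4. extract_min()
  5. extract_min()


insert(27) -> [27]
insert(30) -> [27, 30]
insert(20) -> [20, 30, 27]
extract_min()->20, [27, 30]
extract_min()->27, [30]

Final heap: [30]


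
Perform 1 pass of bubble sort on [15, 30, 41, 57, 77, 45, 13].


Initial: [15, 30, 41, 57, 77, 45, 13]
Pass 1: [15, 30, 41, 57, 45, 13, 77] (2 swaps)

After 1 pass: [15, 30, 41, 57, 45, 13, 77]


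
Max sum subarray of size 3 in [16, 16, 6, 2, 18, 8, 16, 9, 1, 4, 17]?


[0:3]: 38
[1:4]: 24
[2:5]: 26
[3:6]: 28
[4:7]: 42
[5:8]: 33
[6:9]: 26
[7:10]: 14
[8:11]: 22

Max: 42 at [4:7]


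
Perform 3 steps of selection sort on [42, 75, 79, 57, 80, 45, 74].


Initial: [42, 75, 79, 57, 80, 45, 74]
Step 1: min=42 at 0
  Swap: [42, 75, 79, 57, 80, 45, 74]
Step 2: min=45 at 5
  Swap: [42, 45, 79, 57, 80, 75, 74]
Step 3: min=57 at 3
  Swap: [42, 45, 57, 79, 80, 75, 74]

After 3 steps: [42, 45, 57, 79, 80, 75, 74]


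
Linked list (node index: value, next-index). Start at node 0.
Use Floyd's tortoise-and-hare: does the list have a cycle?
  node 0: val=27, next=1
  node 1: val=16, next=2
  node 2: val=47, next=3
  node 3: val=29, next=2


Floyd's tortoise (slow, +1) and hare (fast, +2):
  init: slow=0, fast=0
  step 1: slow=1, fast=2
  step 2: slow=2, fast=2
  slow == fast at node 2: cycle detected

Cycle: yes


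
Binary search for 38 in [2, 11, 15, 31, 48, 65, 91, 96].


Step 1: lo=0, hi=7, mid=3, val=31
Step 2: lo=4, hi=7, mid=5, val=65
Step 3: lo=4, hi=4, mid=4, val=48

Not found


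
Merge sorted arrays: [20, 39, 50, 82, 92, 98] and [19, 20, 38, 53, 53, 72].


Take 19 from B
Take 20 from A
Take 20 from B
Take 38 from B
Take 39 from A
Take 50 from A
Take 53 from B
Take 53 from B
Take 72 from B

Merged: [19, 20, 20, 38, 39, 50, 53, 53, 72, 82, 92, 98]


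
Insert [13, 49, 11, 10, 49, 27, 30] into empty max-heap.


Insert 13: [13]
Insert 49: [49, 13]
Insert 11: [49, 13, 11]
Insert 10: [49, 13, 11, 10]
Insert 49: [49, 49, 11, 10, 13]
Insert 27: [49, 49, 27, 10, 13, 11]
Insert 30: [49, 49, 30, 10, 13, 11, 27]

Final heap: [49, 49, 30, 10, 13, 11, 27]


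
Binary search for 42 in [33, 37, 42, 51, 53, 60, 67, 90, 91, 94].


Step 1: lo=0, hi=9, mid=4, val=53
Step 2: lo=0, hi=3, mid=1, val=37
Step 3: lo=2, hi=3, mid=2, val=42

Found at index 2


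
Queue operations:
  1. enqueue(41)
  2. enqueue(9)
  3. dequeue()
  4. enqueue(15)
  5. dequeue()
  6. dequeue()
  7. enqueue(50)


enqueue(41) -> [41]
enqueue(9) -> [41, 9]
dequeue()->41, [9]
enqueue(15) -> [9, 15]
dequeue()->9, [15]
dequeue()->15, []
enqueue(50) -> [50]

Final queue: [50]


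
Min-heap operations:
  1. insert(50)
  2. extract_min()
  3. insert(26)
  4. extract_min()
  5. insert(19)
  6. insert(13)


insert(50) -> [50]
extract_min()->50, []
insert(26) -> [26]
extract_min()->26, []
insert(19) -> [19]
insert(13) -> [13, 19]

Final heap: [13, 19]


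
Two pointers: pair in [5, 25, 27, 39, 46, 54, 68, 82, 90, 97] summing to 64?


lo=0(5)+hi=9(97)=102
lo=0(5)+hi=8(90)=95
lo=0(5)+hi=7(82)=87
lo=0(5)+hi=6(68)=73
lo=0(5)+hi=5(54)=59
lo=1(25)+hi=5(54)=79
lo=1(25)+hi=4(46)=71
lo=1(25)+hi=3(39)=64

Yes: 25+39=64


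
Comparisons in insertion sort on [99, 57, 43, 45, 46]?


Algorithm: insertion sort
Input: [99, 57, 43, 45, 46]
Sorted: [43, 45, 46, 57, 99]

9


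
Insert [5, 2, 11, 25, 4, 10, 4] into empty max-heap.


Insert 5: [5]
Insert 2: [5, 2]
Insert 11: [11, 2, 5]
Insert 25: [25, 11, 5, 2]
Insert 4: [25, 11, 5, 2, 4]
Insert 10: [25, 11, 10, 2, 4, 5]
Insert 4: [25, 11, 10, 2, 4, 5, 4]

Final heap: [25, 11, 10, 2, 4, 5, 4]


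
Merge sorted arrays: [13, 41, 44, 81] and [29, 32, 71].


Take 13 from A
Take 29 from B
Take 32 from B
Take 41 from A
Take 44 from A
Take 71 from B

Merged: [13, 29, 32, 41, 44, 71, 81]


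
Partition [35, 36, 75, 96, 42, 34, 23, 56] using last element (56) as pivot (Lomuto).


Pivot: 56
  35 <= 56: advance i (no swap)
  36 <= 56: advance i (no swap)
  42 <= 56: swap -> [35, 36, 42, 96, 75, 34, 23, 56]
  34 <= 56: swap -> [35, 36, 42, 34, 75, 96, 23, 56]
  23 <= 56: swap -> [35, 36, 42, 34, 23, 96, 75, 56]
Place pivot at 5: [35, 36, 42, 34, 23, 56, 75, 96]

Partitioned: [35, 36, 42, 34, 23, 56, 75, 96]


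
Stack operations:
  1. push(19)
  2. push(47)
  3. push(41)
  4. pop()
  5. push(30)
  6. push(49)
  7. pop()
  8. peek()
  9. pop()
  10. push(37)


push(19) -> [19]
push(47) -> [19, 47]
push(41) -> [19, 47, 41]
pop()->41, [19, 47]
push(30) -> [19, 47, 30]
push(49) -> [19, 47, 30, 49]
pop()->49, [19, 47, 30]
peek()->30
pop()->30, [19, 47]
push(37) -> [19, 47, 37]

Final stack: [19, 47, 37]


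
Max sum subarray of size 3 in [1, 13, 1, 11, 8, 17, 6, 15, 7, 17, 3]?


[0:3]: 15
[1:4]: 25
[2:5]: 20
[3:6]: 36
[4:7]: 31
[5:8]: 38
[6:9]: 28
[7:10]: 39
[8:11]: 27

Max: 39 at [7:10]


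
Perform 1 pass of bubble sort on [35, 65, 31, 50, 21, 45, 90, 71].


Initial: [35, 65, 31, 50, 21, 45, 90, 71]
Pass 1: [35, 31, 50, 21, 45, 65, 71, 90] (5 swaps)

After 1 pass: [35, 31, 50, 21, 45, 65, 71, 90]


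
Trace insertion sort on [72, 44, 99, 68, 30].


Initial: [72, 44, 99, 68, 30]
Insert 44: [44, 72, 99, 68, 30]
Insert 99: [44, 72, 99, 68, 30]
Insert 68: [44, 68, 72, 99, 30]
Insert 30: [30, 44, 68, 72, 99]

Sorted: [30, 44, 68, 72, 99]


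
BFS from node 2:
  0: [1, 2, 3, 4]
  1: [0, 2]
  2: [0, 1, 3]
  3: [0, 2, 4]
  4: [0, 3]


Visit 2, enqueue [0, 1, 3]
Visit 0, enqueue [4]
Visit 1, enqueue []
Visit 3, enqueue []
Visit 4, enqueue []

BFS order: [2, 0, 1, 3, 4]


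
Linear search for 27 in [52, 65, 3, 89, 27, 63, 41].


i=0: 52!=27
i=1: 65!=27
i=2: 3!=27
i=3: 89!=27
i=4: 27==27 found!

Found at 4, 5 comps


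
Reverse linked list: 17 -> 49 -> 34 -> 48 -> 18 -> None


Step 1: curr=17, set curr.next=prev(None) | reversed so far: 17
Step 2: curr=49, set curr.next=prev(17) | reversed so far: 49 -> 17
Step 3: curr=34, set curr.next=prev(49) | reversed so far: 34 -> 49 -> 17
Step 4: curr=48, set curr.next=prev(34) | reversed so far: 48 -> 34 -> 49 -> 17
Step 5: curr=18, set curr.next=prev(48) | reversed so far: 18 -> 48 -> 34 -> 49 -> 17

18 -> 48 -> 34 -> 49 -> 17 -> None


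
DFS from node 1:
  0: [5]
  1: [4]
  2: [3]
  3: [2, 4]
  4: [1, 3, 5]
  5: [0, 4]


Visit 1, push [4]
Visit 4, push [5, 3]
Visit 3, push [2]
Visit 2, push []
Visit 5, push [0]
Visit 0, push []

DFS order: [1, 4, 3, 2, 5, 0]


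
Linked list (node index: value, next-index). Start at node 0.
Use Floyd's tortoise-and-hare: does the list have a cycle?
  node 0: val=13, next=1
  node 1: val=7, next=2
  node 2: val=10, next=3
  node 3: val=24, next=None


Floyd's tortoise (slow, +1) and hare (fast, +2):
  init: slow=0, fast=0
  step 1: slow=1, fast=2
  step 2: fast 2->3->None, no cycle

Cycle: no


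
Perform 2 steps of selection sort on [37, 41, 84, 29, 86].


Initial: [37, 41, 84, 29, 86]
Step 1: min=29 at 3
  Swap: [29, 41, 84, 37, 86]
Step 2: min=37 at 3
  Swap: [29, 37, 84, 41, 86]

After 2 steps: [29, 37, 84, 41, 86]


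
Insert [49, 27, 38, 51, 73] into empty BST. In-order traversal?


Insert 49: root
Insert 27: L from 49
Insert 38: L from 49 -> R from 27
Insert 51: R from 49
Insert 73: R from 49 -> R from 51

In-order: [27, 38, 49, 51, 73]


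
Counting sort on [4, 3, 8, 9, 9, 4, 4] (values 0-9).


Input: [4, 3, 8, 9, 9, 4, 4]
Counts: [0, 0, 0, 1, 3, 0, 0, 0, 1, 2]

Sorted: [3, 4, 4, 4, 8, 9, 9]


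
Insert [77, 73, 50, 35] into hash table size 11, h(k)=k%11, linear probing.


Insert 77: h=0 -> slot 0
Insert 73: h=7 -> slot 7
Insert 50: h=6 -> slot 6
Insert 35: h=2 -> slot 2

Table: [77, None, 35, None, None, None, 50, 73, None, None, None]


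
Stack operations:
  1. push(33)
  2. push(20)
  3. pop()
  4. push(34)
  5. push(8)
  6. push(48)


push(33) -> [33]
push(20) -> [33, 20]
pop()->20, [33]
push(34) -> [33, 34]
push(8) -> [33, 34, 8]
push(48) -> [33, 34, 8, 48]

Final stack: [33, 34, 8, 48]


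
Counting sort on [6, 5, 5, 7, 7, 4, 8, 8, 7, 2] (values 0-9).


Input: [6, 5, 5, 7, 7, 4, 8, 8, 7, 2]
Counts: [0, 0, 1, 0, 1, 2, 1, 3, 2, 0]

Sorted: [2, 4, 5, 5, 6, 7, 7, 7, 8, 8]


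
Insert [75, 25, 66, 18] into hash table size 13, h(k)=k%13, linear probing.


Insert 75: h=10 -> slot 10
Insert 25: h=12 -> slot 12
Insert 66: h=1 -> slot 1
Insert 18: h=5 -> slot 5

Table: [None, 66, None, None, None, 18, None, None, None, None, 75, None, 25]


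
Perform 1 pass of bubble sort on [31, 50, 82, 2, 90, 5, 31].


Initial: [31, 50, 82, 2, 90, 5, 31]
Pass 1: [31, 50, 2, 82, 5, 31, 90] (3 swaps)

After 1 pass: [31, 50, 2, 82, 5, 31, 90]


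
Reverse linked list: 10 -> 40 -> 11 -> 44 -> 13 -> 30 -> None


Step 1: curr=10, set curr.next=prev(None) | reversed so far: 10
Step 2: curr=40, set curr.next=prev(10) | reversed so far: 40 -> 10
Step 3: curr=11, set curr.next=prev(40) | reversed so far: 11 -> 40 -> 10
Step 4: curr=44, set curr.next=prev(11) | reversed so far: 44 -> 11 -> 40 -> 10
Step 5: curr=13, set curr.next=prev(44) | reversed so far: 13 -> 44 -> 11 -> 40 -> 10
Step 6: curr=30, set curr.next=prev(13) | reversed so far: 30 -> 13 -> 44 -> 11 -> 40 -> 10

30 -> 13 -> 44 -> 11 -> 40 -> 10 -> None


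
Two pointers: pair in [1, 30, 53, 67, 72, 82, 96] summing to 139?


lo=0(1)+hi=6(96)=97
lo=1(30)+hi=6(96)=126
lo=2(53)+hi=6(96)=149
lo=2(53)+hi=5(82)=135
lo=3(67)+hi=5(82)=149
lo=3(67)+hi=4(72)=139

Yes: 67+72=139


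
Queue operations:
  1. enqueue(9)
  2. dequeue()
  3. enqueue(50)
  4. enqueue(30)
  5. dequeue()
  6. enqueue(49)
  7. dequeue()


enqueue(9) -> [9]
dequeue()->9, []
enqueue(50) -> [50]
enqueue(30) -> [50, 30]
dequeue()->50, [30]
enqueue(49) -> [30, 49]
dequeue()->30, [49]

Final queue: [49]


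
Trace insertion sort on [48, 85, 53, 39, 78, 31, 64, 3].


Initial: [48, 85, 53, 39, 78, 31, 64, 3]
Insert 85: [48, 85, 53, 39, 78, 31, 64, 3]
Insert 53: [48, 53, 85, 39, 78, 31, 64, 3]
Insert 39: [39, 48, 53, 85, 78, 31, 64, 3]
Insert 78: [39, 48, 53, 78, 85, 31, 64, 3]
Insert 31: [31, 39, 48, 53, 78, 85, 64, 3]
Insert 64: [31, 39, 48, 53, 64, 78, 85, 3]
Insert 3: [3, 31, 39, 48, 53, 64, 78, 85]

Sorted: [3, 31, 39, 48, 53, 64, 78, 85]


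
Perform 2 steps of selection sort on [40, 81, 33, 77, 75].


Initial: [40, 81, 33, 77, 75]
Step 1: min=33 at 2
  Swap: [33, 81, 40, 77, 75]
Step 2: min=40 at 2
  Swap: [33, 40, 81, 77, 75]

After 2 steps: [33, 40, 81, 77, 75]


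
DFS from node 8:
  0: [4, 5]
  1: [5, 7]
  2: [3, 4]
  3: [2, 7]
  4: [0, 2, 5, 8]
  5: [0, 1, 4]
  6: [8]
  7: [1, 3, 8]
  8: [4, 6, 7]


Visit 8, push [7, 6, 4]
Visit 4, push [5, 2, 0]
Visit 0, push [5]
Visit 5, push [1]
Visit 1, push [7]
Visit 7, push [3]
Visit 3, push [2]
Visit 2, push []
Visit 6, push []

DFS order: [8, 4, 0, 5, 1, 7, 3, 2, 6]


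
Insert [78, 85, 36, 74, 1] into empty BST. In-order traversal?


Insert 78: root
Insert 85: R from 78
Insert 36: L from 78
Insert 74: L from 78 -> R from 36
Insert 1: L from 78 -> L from 36

In-order: [1, 36, 74, 78, 85]


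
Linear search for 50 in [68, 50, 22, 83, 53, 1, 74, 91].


i=0: 68!=50
i=1: 50==50 found!

Found at 1, 2 comps


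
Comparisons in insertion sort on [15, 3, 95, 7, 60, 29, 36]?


Algorithm: insertion sort
Input: [15, 3, 95, 7, 60, 29, 36]
Sorted: [3, 7, 15, 29, 36, 60, 95]

13


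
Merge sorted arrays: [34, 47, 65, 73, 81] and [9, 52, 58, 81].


Take 9 from B
Take 34 from A
Take 47 from A
Take 52 from B
Take 58 from B
Take 65 from A
Take 73 from A
Take 81 from A

Merged: [9, 34, 47, 52, 58, 65, 73, 81, 81]


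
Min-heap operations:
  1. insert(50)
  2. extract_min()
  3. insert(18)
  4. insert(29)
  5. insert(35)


insert(50) -> [50]
extract_min()->50, []
insert(18) -> [18]
insert(29) -> [18, 29]
insert(35) -> [18, 29, 35]

Final heap: [18, 29, 35]


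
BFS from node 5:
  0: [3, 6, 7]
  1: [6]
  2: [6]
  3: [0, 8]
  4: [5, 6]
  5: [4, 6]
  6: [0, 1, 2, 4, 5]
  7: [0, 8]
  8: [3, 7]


Visit 5, enqueue [4, 6]
Visit 4, enqueue []
Visit 6, enqueue [0, 1, 2]
Visit 0, enqueue [3, 7]
Visit 1, enqueue []
Visit 2, enqueue []
Visit 3, enqueue [8]
Visit 7, enqueue []
Visit 8, enqueue []

BFS order: [5, 4, 6, 0, 1, 2, 3, 7, 8]


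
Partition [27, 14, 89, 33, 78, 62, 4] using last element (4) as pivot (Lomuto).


Pivot: 4
Place pivot at 0: [4, 14, 89, 33, 78, 62, 27]

Partitioned: [4, 14, 89, 33, 78, 62, 27]


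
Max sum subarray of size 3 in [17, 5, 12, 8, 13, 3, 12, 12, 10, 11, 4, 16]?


[0:3]: 34
[1:4]: 25
[2:5]: 33
[3:6]: 24
[4:7]: 28
[5:8]: 27
[6:9]: 34
[7:10]: 33
[8:11]: 25
[9:12]: 31

Max: 34 at [0:3]


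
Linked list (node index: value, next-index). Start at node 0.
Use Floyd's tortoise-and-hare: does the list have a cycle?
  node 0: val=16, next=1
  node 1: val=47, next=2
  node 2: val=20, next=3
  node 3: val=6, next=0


Floyd's tortoise (slow, +1) and hare (fast, +2):
  init: slow=0, fast=0
  step 1: slow=1, fast=2
  step 2: slow=2, fast=0
  step 3: slow=3, fast=2
  step 4: slow=0, fast=0
  slow == fast at node 0: cycle detected

Cycle: yes


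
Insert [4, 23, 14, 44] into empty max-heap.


Insert 4: [4]
Insert 23: [23, 4]
Insert 14: [23, 4, 14]
Insert 44: [44, 23, 14, 4]

Final heap: [44, 23, 14, 4]


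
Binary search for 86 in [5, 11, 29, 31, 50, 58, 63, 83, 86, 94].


Step 1: lo=0, hi=9, mid=4, val=50
Step 2: lo=5, hi=9, mid=7, val=83
Step 3: lo=8, hi=9, mid=8, val=86

Found at index 8


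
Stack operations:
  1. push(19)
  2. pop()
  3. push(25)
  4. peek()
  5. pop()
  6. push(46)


push(19) -> [19]
pop()->19, []
push(25) -> [25]
peek()->25
pop()->25, []
push(46) -> [46]

Final stack: [46]


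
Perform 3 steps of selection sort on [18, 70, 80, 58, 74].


Initial: [18, 70, 80, 58, 74]
Step 1: min=18 at 0
  Swap: [18, 70, 80, 58, 74]
Step 2: min=58 at 3
  Swap: [18, 58, 80, 70, 74]
Step 3: min=70 at 3
  Swap: [18, 58, 70, 80, 74]

After 3 steps: [18, 58, 70, 80, 74]


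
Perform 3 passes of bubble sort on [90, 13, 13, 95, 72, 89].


Initial: [90, 13, 13, 95, 72, 89]
Pass 1: [13, 13, 90, 72, 89, 95] (4 swaps)
Pass 2: [13, 13, 72, 89, 90, 95] (2 swaps)
Pass 3: [13, 13, 72, 89, 90, 95] (0 swaps)

After 3 passes: [13, 13, 72, 89, 90, 95]


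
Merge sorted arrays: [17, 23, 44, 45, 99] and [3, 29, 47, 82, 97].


Take 3 from B
Take 17 from A
Take 23 from A
Take 29 from B
Take 44 from A
Take 45 from A
Take 47 from B
Take 82 from B
Take 97 from B

Merged: [3, 17, 23, 29, 44, 45, 47, 82, 97, 99]


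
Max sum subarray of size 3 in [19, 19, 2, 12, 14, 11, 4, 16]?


[0:3]: 40
[1:4]: 33
[2:5]: 28
[3:6]: 37
[4:7]: 29
[5:8]: 31

Max: 40 at [0:3]


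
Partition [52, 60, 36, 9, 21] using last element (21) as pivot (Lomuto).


Pivot: 21
  9 <= 21: swap -> [9, 60, 36, 52, 21]
Place pivot at 1: [9, 21, 36, 52, 60]

Partitioned: [9, 21, 36, 52, 60]


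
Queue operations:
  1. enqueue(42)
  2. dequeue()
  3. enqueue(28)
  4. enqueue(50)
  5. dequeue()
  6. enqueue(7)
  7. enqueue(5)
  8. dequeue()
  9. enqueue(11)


enqueue(42) -> [42]
dequeue()->42, []
enqueue(28) -> [28]
enqueue(50) -> [28, 50]
dequeue()->28, [50]
enqueue(7) -> [50, 7]
enqueue(5) -> [50, 7, 5]
dequeue()->50, [7, 5]
enqueue(11) -> [7, 5, 11]

Final queue: [7, 5, 11]


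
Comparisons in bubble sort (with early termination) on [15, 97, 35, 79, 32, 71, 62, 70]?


Algorithm: bubble sort (with early termination)
Input: [15, 97, 35, 79, 32, 71, 62, 70]
Sorted: [15, 32, 35, 62, 70, 71, 79, 97]

22


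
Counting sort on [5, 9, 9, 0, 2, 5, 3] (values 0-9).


Input: [5, 9, 9, 0, 2, 5, 3]
Counts: [1, 0, 1, 1, 0, 2, 0, 0, 0, 2]

Sorted: [0, 2, 3, 5, 5, 9, 9]


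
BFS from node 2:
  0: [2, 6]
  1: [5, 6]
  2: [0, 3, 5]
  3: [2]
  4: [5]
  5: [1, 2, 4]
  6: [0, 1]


Visit 2, enqueue [0, 3, 5]
Visit 0, enqueue [6]
Visit 3, enqueue []
Visit 5, enqueue [1, 4]
Visit 6, enqueue []
Visit 1, enqueue []
Visit 4, enqueue []

BFS order: [2, 0, 3, 5, 6, 1, 4]


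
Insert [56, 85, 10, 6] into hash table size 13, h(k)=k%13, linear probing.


Insert 56: h=4 -> slot 4
Insert 85: h=7 -> slot 7
Insert 10: h=10 -> slot 10
Insert 6: h=6 -> slot 6

Table: [None, None, None, None, 56, None, 6, 85, None, None, 10, None, None]


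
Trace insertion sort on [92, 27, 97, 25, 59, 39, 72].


Initial: [92, 27, 97, 25, 59, 39, 72]
Insert 27: [27, 92, 97, 25, 59, 39, 72]
Insert 97: [27, 92, 97, 25, 59, 39, 72]
Insert 25: [25, 27, 92, 97, 59, 39, 72]
Insert 59: [25, 27, 59, 92, 97, 39, 72]
Insert 39: [25, 27, 39, 59, 92, 97, 72]
Insert 72: [25, 27, 39, 59, 72, 92, 97]

Sorted: [25, 27, 39, 59, 72, 92, 97]


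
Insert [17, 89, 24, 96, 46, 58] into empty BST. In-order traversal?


Insert 17: root
Insert 89: R from 17
Insert 24: R from 17 -> L from 89
Insert 96: R from 17 -> R from 89
Insert 46: R from 17 -> L from 89 -> R from 24
Insert 58: R from 17 -> L from 89 -> R from 24 -> R from 46

In-order: [17, 24, 46, 58, 89, 96]


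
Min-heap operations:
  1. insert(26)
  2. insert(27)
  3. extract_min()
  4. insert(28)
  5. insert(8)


insert(26) -> [26]
insert(27) -> [26, 27]
extract_min()->26, [27]
insert(28) -> [27, 28]
insert(8) -> [8, 28, 27]

Final heap: [8, 28, 27]


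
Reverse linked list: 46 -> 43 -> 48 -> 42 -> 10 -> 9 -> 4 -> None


Step 1: curr=46, set curr.next=prev(None) | reversed so far: 46
Step 2: curr=43, set curr.next=prev(46) | reversed so far: 43 -> 46
Step 3: curr=48, set curr.next=prev(43) | reversed so far: 48 -> 43 -> 46
Step 4: curr=42, set curr.next=prev(48) | reversed so far: 42 -> 48 -> 43 -> 46
Step 5: curr=10, set curr.next=prev(42) | reversed so far: 10 -> 42 -> 48 -> 43 -> 46
Step 6: curr=9, set curr.next=prev(10) | reversed so far: 9 -> 10 -> 42 -> 48 -> 43 -> 46
Step 7: curr=4, set curr.next=prev(9) | reversed so far: 4 -> 9 -> 10 -> 42 -> 48 -> 43 -> 46

4 -> 9 -> 10 -> 42 -> 48 -> 43 -> 46 -> None


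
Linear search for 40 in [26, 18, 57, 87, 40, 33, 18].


i=0: 26!=40
i=1: 18!=40
i=2: 57!=40
i=3: 87!=40
i=4: 40==40 found!

Found at 4, 5 comps


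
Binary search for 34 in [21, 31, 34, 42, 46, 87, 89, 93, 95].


Step 1: lo=0, hi=8, mid=4, val=46
Step 2: lo=0, hi=3, mid=1, val=31
Step 3: lo=2, hi=3, mid=2, val=34

Found at index 2


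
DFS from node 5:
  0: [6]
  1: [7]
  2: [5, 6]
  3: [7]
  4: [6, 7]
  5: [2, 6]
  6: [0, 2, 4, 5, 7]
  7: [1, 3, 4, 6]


Visit 5, push [6, 2]
Visit 2, push [6]
Visit 6, push [7, 4, 0]
Visit 0, push []
Visit 4, push [7]
Visit 7, push [3, 1]
Visit 1, push []
Visit 3, push []

DFS order: [5, 2, 6, 0, 4, 7, 1, 3]


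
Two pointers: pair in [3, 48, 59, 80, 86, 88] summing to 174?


lo=0(3)+hi=5(88)=91
lo=1(48)+hi=5(88)=136
lo=2(59)+hi=5(88)=147
lo=3(80)+hi=5(88)=168
lo=4(86)+hi=5(88)=174

Yes: 86+88=174


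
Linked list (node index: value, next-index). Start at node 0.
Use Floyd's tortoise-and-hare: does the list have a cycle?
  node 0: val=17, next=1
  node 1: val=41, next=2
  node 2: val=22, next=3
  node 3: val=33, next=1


Floyd's tortoise (slow, +1) and hare (fast, +2):
  init: slow=0, fast=0
  step 1: slow=1, fast=2
  step 2: slow=2, fast=1
  step 3: slow=3, fast=3
  slow == fast at node 3: cycle detected

Cycle: yes


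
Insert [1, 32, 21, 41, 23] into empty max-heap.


Insert 1: [1]
Insert 32: [32, 1]
Insert 21: [32, 1, 21]
Insert 41: [41, 32, 21, 1]
Insert 23: [41, 32, 21, 1, 23]

Final heap: [41, 32, 21, 1, 23]


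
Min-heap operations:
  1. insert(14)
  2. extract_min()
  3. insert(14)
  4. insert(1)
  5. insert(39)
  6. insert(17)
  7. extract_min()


insert(14) -> [14]
extract_min()->14, []
insert(14) -> [14]
insert(1) -> [1, 14]
insert(39) -> [1, 14, 39]
insert(17) -> [1, 14, 39, 17]
extract_min()->1, [14, 17, 39]

Final heap: [14, 17, 39]


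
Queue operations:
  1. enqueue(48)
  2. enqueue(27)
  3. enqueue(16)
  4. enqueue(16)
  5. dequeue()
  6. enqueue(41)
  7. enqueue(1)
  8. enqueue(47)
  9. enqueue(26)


enqueue(48) -> [48]
enqueue(27) -> [48, 27]
enqueue(16) -> [48, 27, 16]
enqueue(16) -> [48, 27, 16, 16]
dequeue()->48, [27, 16, 16]
enqueue(41) -> [27, 16, 16, 41]
enqueue(1) -> [27, 16, 16, 41, 1]
enqueue(47) -> [27, 16, 16, 41, 1, 47]
enqueue(26) -> [27, 16, 16, 41, 1, 47, 26]

Final queue: [27, 16, 16, 41, 1, 47, 26]


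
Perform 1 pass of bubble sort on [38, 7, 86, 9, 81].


Initial: [38, 7, 86, 9, 81]
Pass 1: [7, 38, 9, 81, 86] (3 swaps)

After 1 pass: [7, 38, 9, 81, 86]


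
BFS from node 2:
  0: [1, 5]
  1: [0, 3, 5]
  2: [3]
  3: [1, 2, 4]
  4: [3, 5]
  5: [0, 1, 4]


Visit 2, enqueue [3]
Visit 3, enqueue [1, 4]
Visit 1, enqueue [0, 5]
Visit 4, enqueue []
Visit 0, enqueue []
Visit 5, enqueue []

BFS order: [2, 3, 1, 4, 0, 5]


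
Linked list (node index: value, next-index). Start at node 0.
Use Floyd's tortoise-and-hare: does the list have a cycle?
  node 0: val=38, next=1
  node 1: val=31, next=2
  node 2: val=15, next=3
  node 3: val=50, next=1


Floyd's tortoise (slow, +1) and hare (fast, +2):
  init: slow=0, fast=0
  step 1: slow=1, fast=2
  step 2: slow=2, fast=1
  step 3: slow=3, fast=3
  slow == fast at node 3: cycle detected

Cycle: yes


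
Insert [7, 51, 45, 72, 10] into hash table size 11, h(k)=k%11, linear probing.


Insert 7: h=7 -> slot 7
Insert 51: h=7, 1 probes -> slot 8
Insert 45: h=1 -> slot 1
Insert 72: h=6 -> slot 6
Insert 10: h=10 -> slot 10

Table: [None, 45, None, None, None, None, 72, 7, 51, None, 10]


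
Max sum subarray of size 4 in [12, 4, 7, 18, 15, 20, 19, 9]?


[0:4]: 41
[1:5]: 44
[2:6]: 60
[3:7]: 72
[4:8]: 63

Max: 72 at [3:7]


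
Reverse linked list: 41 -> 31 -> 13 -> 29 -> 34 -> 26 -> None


Step 1: curr=41, set curr.next=prev(None) | reversed so far: 41
Step 2: curr=31, set curr.next=prev(41) | reversed so far: 31 -> 41
Step 3: curr=13, set curr.next=prev(31) | reversed so far: 13 -> 31 -> 41
Step 4: curr=29, set curr.next=prev(13) | reversed so far: 29 -> 13 -> 31 -> 41
Step 5: curr=34, set curr.next=prev(29) | reversed so far: 34 -> 29 -> 13 -> 31 -> 41
Step 6: curr=26, set curr.next=prev(34) | reversed so far: 26 -> 34 -> 29 -> 13 -> 31 -> 41

26 -> 34 -> 29 -> 13 -> 31 -> 41 -> None


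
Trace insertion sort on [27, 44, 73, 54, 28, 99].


Initial: [27, 44, 73, 54, 28, 99]
Insert 44: [27, 44, 73, 54, 28, 99]
Insert 73: [27, 44, 73, 54, 28, 99]
Insert 54: [27, 44, 54, 73, 28, 99]
Insert 28: [27, 28, 44, 54, 73, 99]
Insert 99: [27, 28, 44, 54, 73, 99]

Sorted: [27, 28, 44, 54, 73, 99]


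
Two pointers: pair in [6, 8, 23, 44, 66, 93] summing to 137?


lo=0(6)+hi=5(93)=99
lo=1(8)+hi=5(93)=101
lo=2(23)+hi=5(93)=116
lo=3(44)+hi=5(93)=137

Yes: 44+93=137


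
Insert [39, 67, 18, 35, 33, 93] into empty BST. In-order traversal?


Insert 39: root
Insert 67: R from 39
Insert 18: L from 39
Insert 35: L from 39 -> R from 18
Insert 33: L from 39 -> R from 18 -> L from 35
Insert 93: R from 39 -> R from 67

In-order: [18, 33, 35, 39, 67, 93]


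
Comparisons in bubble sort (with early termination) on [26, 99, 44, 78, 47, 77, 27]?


Algorithm: bubble sort (with early termination)
Input: [26, 99, 44, 78, 47, 77, 27]
Sorted: [26, 27, 44, 47, 77, 78, 99]

21


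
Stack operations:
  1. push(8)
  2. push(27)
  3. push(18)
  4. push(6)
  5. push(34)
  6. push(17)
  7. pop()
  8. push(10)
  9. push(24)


push(8) -> [8]
push(27) -> [8, 27]
push(18) -> [8, 27, 18]
push(6) -> [8, 27, 18, 6]
push(34) -> [8, 27, 18, 6, 34]
push(17) -> [8, 27, 18, 6, 34, 17]
pop()->17, [8, 27, 18, 6, 34]
push(10) -> [8, 27, 18, 6, 34, 10]
push(24) -> [8, 27, 18, 6, 34, 10, 24]

Final stack: [8, 27, 18, 6, 34, 10, 24]


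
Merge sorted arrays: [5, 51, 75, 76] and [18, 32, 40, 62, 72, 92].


Take 5 from A
Take 18 from B
Take 32 from B
Take 40 from B
Take 51 from A
Take 62 from B
Take 72 from B
Take 75 from A
Take 76 from A

Merged: [5, 18, 32, 40, 51, 62, 72, 75, 76, 92]
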